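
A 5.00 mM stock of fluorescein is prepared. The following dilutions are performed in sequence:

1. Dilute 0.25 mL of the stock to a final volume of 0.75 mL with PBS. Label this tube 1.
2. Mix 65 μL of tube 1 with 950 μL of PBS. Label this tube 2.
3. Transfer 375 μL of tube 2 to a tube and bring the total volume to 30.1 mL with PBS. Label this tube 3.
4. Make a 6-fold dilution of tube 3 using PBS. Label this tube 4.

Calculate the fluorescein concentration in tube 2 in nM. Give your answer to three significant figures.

Step 1: 0.25 mL brought to 0.75 mL → factor 0.75/0.25 = 3
Step 2: 65 μL + 950 μL = 1015 μL total → factor 1015/65 = 15.615
Dilution factor through tube 2 = 3 × 15.615 = 46.846
[tube 2] = 5.00 mM / 46.846 = 0.1067 mM = 1.07 × 10^5 nM

1.07 × 10^5 nM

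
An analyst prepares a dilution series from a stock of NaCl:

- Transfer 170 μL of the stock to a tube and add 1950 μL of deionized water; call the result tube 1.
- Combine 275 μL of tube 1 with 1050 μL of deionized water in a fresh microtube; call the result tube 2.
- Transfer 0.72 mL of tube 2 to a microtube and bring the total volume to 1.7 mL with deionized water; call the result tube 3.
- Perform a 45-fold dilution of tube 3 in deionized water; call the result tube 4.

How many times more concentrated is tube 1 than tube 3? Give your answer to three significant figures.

11.4

Step 1: 170 μL + 1950 μL = 2120 μL total → factor 2120/170 = 12.471
Step 2: 275 μL + 1050 μL = 1325 μL total → factor 1325/275 = 4.8182
Step 3: 0.72 mL brought to 1.7 mL → factor 1.7/0.72 = 2.3611
Dilution factor to tube 1 = 12.471; to tube 3 = 141.87
[tube 1]/[tube 3] = (factor to tube 3)/(factor to tube 1) = 141.87/12.471 = 11.4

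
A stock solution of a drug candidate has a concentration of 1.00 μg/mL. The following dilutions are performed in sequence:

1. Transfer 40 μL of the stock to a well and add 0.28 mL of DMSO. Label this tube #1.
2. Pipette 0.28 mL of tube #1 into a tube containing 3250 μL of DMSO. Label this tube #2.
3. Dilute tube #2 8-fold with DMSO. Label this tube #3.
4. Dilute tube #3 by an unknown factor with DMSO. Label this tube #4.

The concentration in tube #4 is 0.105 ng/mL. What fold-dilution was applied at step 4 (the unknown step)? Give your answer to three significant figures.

11.8-fold

Step 1: 40 μL + 0.28 mL = 320 μL total → factor 320/40 = 8
Step 2: 0.28 mL + 3250 μL = 3.53 mL total → factor 3.53/0.28 = 12.607
Step 3: 8-fold → factor 8
Step 4: unknown factor x
Product of known-step factors = 806.86
Overall factor = 1.00 μg/mL / (0.105 ng/mL) = 9523.8
x = 9523.8 / 806.86 = 11.8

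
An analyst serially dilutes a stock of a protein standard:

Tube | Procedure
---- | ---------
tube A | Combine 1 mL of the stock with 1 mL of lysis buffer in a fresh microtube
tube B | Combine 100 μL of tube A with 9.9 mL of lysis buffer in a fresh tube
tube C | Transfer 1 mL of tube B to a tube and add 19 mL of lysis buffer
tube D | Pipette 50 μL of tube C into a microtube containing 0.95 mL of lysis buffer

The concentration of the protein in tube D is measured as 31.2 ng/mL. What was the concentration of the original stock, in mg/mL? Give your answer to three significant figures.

Step 1: 1 mL + 1 mL = 2 mL total → factor 2/1 = 2
Step 2: 100 μL + 9.9 mL = 10000 μL total → factor 10000/100 = 100
Step 3: 1 mL + 19 mL = 20 mL total → factor 20/1 = 20
Step 4: 50 μL + 0.95 mL = 1000 μL total → factor 1000/50 = 20
Overall dilution factor = 2 × 100 × 20 × 20 = 80000
Stock = 31.2 ng/mL × 80000 = 2.496 × 10^6 ng/mL = 2.50 mg/mL

2.50 mg/mL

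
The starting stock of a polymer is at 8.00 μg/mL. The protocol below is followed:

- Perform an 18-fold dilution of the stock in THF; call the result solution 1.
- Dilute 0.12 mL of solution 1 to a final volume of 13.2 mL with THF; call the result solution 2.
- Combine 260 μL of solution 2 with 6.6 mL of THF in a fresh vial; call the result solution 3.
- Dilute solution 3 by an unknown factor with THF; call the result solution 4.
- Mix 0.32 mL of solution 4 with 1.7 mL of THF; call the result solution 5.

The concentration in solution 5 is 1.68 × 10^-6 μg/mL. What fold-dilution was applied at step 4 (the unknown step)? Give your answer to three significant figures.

Step 1: 18-fold → factor 18
Step 2: 0.12 mL brought to 13.2 mL → factor 13.2/0.12 = 110
Step 3: 260 μL + 6.6 mL = 6860 μL total → factor 6860/260 = 26.385
Step 4: unknown factor x
Step 5: 0.32 mL + 1.7 mL = 2.02 mL total → factor 2.02/0.32 = 6.3125
Product of known-step factors = 3.2977 × 10^5
Overall factor = 8.00 μg/mL / (1.68 × 10^-6 μg/mL) = 4.7619 × 10^6
x = 4.7619 × 10^6 / 3.2977 × 10^5 = 14.4

14.4-fold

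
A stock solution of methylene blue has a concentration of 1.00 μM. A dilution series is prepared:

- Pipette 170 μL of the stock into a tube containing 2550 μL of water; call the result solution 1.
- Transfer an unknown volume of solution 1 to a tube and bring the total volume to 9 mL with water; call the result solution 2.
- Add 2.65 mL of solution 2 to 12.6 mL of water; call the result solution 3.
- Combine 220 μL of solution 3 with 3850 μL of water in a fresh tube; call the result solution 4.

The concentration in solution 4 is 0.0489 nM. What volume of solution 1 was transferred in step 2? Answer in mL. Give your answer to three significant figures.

0.750 mL

Step 1: 170 μL + 2550 μL = 2720 μL total → factor 2720/170 = 16
Step 2: v brought to 9 mL → factor = 9 mL/v
Step 3: 2.65 mL + 12.6 mL = 15.25 mL total → factor 15.25/2.65 = 5.7547
Step 4: 220 μL + 3850 μL = 4070 μL total → factor 4070/220 = 18.5
Product of known-step factors = 1703.4
Overall factor = 1.00 μM / (0.0489 nM) = 20450
Step-2 factor = 20450 / 1703.4 = 12.005
v = 9 mL / 12.005 = 0.750 mL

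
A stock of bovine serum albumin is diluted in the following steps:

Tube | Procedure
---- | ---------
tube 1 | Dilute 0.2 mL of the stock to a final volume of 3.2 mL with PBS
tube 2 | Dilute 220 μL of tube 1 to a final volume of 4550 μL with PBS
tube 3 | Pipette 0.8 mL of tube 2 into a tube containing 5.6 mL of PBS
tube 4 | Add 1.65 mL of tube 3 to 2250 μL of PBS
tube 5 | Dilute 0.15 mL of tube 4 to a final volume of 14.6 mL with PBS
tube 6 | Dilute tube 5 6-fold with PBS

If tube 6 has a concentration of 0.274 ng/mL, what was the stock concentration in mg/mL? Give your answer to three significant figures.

1.00 mg/mL

Step 1: 0.2 mL brought to 3.2 mL → factor 3.2/0.2 = 16
Step 2: 220 μL brought to 4550 μL → factor 4550/220 = 20.682
Step 3: 0.8 mL + 5.6 mL = 6.4 mL total → factor 6.4/0.8 = 8
Step 4: 1.65 mL + 2250 μL = 3.9 mL total → factor 3.9/1.65 = 2.3636
Step 5: 0.15 mL brought to 14.6 mL → factor 14.6/0.15 = 97.333
Step 6: 6-fold → factor 6
Overall dilution factor = 16 × 20.682 × 8 × 2.3636 × 97.333 × 6 = 3.6542 × 10^6
Stock = 0.274 ng/mL × 3.6542 × 10^6 = 1.001 × 10^6 ng/mL = 1.00 mg/mL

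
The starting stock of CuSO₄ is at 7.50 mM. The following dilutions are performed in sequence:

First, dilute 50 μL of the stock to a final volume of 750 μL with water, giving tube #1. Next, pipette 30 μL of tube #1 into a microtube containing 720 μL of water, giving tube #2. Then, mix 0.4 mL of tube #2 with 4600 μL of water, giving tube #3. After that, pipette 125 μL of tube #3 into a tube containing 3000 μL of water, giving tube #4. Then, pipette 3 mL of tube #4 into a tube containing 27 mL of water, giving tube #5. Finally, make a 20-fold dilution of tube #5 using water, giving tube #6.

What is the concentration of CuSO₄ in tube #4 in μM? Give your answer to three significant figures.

0.0640 μM

Step 1: 50 μL brought to 750 μL → factor 750/50 = 15
Step 2: 30 μL + 720 μL = 750 μL total → factor 750/30 = 25
Step 3: 0.4 mL + 4600 μL = 5 mL total → factor 5/0.4 = 12.5
Step 4: 125 μL + 3000 μL = 3125 μL total → factor 3125/125 = 25
Dilution factor through tube #4 = 15 × 25 × 12.5 × 25 = 1.1719 × 10^5
[tube #4] = 7.50 mM / 1.1719 × 10^5 = 6.400 × 10^-5 mM = 0.0640 μM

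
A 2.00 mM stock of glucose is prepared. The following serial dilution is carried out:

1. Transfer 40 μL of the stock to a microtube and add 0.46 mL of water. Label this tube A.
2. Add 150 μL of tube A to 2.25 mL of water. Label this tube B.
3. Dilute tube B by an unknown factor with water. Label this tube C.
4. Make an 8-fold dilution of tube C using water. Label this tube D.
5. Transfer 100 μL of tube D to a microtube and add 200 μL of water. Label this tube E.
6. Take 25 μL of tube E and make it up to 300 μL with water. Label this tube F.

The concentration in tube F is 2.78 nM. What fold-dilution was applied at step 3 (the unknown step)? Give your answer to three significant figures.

Step 1: 40 μL + 0.46 mL = 500 μL total → factor 500/40 = 12.5
Step 2: 150 μL + 2.25 mL = 2400 μL total → factor 2400/150 = 16
Step 3: unknown factor x
Step 4: 8-fold → factor 8
Step 5: 100 μL + 200 μL = 300 μL total → factor 300/100 = 3
Step 6: 25 μL brought to 300 μL → factor 300/25 = 12
Product of known-step factors = 57600
Overall factor = 2.00 mM / (2.78 nM) = 7.1942 × 10^5
x = 7.1942 × 10^5 / 57600 = 12.5

12.5-fold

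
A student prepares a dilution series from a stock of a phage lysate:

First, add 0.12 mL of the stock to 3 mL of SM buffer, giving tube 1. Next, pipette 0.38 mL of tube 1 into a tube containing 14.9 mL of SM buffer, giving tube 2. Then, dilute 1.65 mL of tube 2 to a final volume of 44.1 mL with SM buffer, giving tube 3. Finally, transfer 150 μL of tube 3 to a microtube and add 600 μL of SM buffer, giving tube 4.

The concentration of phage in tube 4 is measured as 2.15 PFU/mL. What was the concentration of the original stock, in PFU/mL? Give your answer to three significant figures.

Step 1: 0.12 mL + 3 mL = 3.12 mL total → factor 3.12/0.12 = 26
Step 2: 0.38 mL + 14.9 mL = 15.28 mL total → factor 15.28/0.38 = 40.211
Step 3: 1.65 mL brought to 44.1 mL → factor 44.1/1.65 = 26.727
Step 4: 150 μL + 600 μL = 750 μL total → factor 750/150 = 5
Overall dilution factor = 26 × 40.211 × 26.727 × 5 = 1.3971 × 10^5
Stock = 2.15 PFU/mL × 1.3971 × 10^5 = 3.00 × 10^5 PFU/mL

3.00 × 10^5 PFU/mL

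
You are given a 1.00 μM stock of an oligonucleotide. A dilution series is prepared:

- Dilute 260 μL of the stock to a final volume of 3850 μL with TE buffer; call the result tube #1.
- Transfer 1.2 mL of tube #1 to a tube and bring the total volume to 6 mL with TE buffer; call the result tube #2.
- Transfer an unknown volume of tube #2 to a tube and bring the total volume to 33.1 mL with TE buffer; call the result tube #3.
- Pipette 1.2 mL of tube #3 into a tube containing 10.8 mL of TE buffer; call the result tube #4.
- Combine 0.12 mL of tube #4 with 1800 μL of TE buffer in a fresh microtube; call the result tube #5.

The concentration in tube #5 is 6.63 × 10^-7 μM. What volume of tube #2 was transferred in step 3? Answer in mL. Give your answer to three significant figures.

Step 1: 260 μL brought to 3850 μL → factor 3850/260 = 14.808
Step 2: 1.2 mL brought to 6 mL → factor 6/1.2 = 5
Step 3: v brought to 33.1 mL → factor = 33.1 mL/v
Step 4: 1.2 mL + 10.8 mL = 12 mL total → factor 12/1.2 = 10
Step 5: 0.12 mL + 1800 μL = 1.92 mL total → factor 1.92/0.12 = 16
Product of known-step factors = 11846
Overall factor = 1.00 μM / (6.63 × 10^-7 μM) = 1.5083 × 10^6
Step-3 factor = 1.5083 × 10^6 / 11846 = 127.32
v = 33.1 mL / 127.32 = 0.260 mL

0.260 mL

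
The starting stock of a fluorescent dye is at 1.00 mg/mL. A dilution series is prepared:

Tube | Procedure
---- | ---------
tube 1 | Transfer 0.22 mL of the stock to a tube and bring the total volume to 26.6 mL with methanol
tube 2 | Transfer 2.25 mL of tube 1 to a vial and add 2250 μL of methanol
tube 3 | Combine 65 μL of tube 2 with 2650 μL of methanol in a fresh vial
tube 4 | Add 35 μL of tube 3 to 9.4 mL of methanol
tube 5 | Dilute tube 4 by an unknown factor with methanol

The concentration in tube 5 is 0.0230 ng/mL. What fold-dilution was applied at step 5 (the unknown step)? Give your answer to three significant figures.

Step 1: 0.22 mL brought to 26.6 mL → factor 26.6/0.22 = 120.91
Step 2: 2.25 mL + 2250 μL = 4.5 mL total → factor 4.5/2.25 = 2
Step 3: 65 μL + 2650 μL = 2715 μL total → factor 2715/65 = 41.769
Step 4: 35 μL + 9.4 mL = 9435 μL total → factor 9435/35 = 269.57
Step 5: unknown factor x
Product of known-step factors = 2.7228 × 10^6
Overall factor = 1.00 mg/mL / (0.0230 ng/mL) = 4.3478 × 10^7
x = 4.3478 × 10^7 / 2.7228 × 10^6 = 16.0

16.0-fold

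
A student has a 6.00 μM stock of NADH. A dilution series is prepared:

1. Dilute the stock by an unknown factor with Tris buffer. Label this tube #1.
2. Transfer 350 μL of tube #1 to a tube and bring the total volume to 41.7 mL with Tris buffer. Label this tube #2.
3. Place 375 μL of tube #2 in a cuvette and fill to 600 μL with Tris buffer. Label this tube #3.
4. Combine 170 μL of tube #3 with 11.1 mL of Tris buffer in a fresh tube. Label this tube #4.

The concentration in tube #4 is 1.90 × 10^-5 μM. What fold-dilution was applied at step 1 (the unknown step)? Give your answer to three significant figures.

Step 1: unknown factor x
Step 2: 350 μL brought to 41.7 mL → factor 41700/350 = 119.14
Step 3: 375 μL brought to 600 μL → factor 600/375 = 1.6
Step 4: 170 μL + 11.1 mL = 11270 μL total → factor 11270/170 = 66.294
Product of known-step factors = 12638
Overall factor = 6.00 μM / (1.90 × 10^-5 μM) = 3.1579 × 10^5
x = 3.1579 × 10^5 / 12638 = 25.0

25.0-fold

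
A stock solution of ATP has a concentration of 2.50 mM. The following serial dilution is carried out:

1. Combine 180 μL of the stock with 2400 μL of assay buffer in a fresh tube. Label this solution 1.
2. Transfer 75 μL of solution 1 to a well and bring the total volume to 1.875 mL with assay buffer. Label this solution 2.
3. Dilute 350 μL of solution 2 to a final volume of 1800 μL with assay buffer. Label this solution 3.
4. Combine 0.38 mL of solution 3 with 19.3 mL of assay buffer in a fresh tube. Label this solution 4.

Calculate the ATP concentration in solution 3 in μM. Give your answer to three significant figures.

Step 1: 180 μL + 2400 μL = 2580 μL total → factor 2580/180 = 14.333
Step 2: 75 μL brought to 1.875 mL → factor 1875/75 = 25
Step 3: 350 μL brought to 1800 μL → factor 1800/350 = 5.1429
Dilution factor through solution 3 = 14.333 × 25 × 5.1429 = 1842.9
[solution 3] = 2.50 mM / 1842.9 = 0.001357 mM = 1.36 μM

1.36 μM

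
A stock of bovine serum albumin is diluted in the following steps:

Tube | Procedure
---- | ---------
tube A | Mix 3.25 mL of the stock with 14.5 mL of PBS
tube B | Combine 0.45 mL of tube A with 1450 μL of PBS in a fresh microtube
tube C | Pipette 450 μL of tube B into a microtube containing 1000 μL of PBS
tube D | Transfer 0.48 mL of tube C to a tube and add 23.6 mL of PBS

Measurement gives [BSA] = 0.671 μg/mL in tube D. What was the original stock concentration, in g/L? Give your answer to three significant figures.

Step 1: 3.25 mL + 14.5 mL = 17.75 mL total → factor 17.75/3.25 = 5.4615
Step 2: 0.45 mL + 1450 μL = 1.9 mL total → factor 1.9/0.45 = 4.2222
Step 3: 450 μL + 1000 μL = 1450 μL total → factor 1450/450 = 3.2222
Step 4: 0.48 mL + 23.6 mL = 24.08 mL total → factor 24.08/0.48 = 50.167
Overall dilution factor = 5.4615 × 4.2222 × 3.2222 × 50.167 = 3727.6
Stock = 0.671 μg/mL × 3727.6 = 2501 μg/mL = 2.50 g/L

2.50 g/L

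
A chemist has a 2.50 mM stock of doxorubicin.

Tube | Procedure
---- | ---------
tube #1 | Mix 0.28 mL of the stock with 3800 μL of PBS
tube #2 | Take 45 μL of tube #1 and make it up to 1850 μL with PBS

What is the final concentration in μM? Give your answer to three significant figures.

4.17 μM

Step 1: 0.28 mL + 3800 μL = 4.08 mL total → factor 4.08/0.28 = 14.571
Step 2: 45 μL brought to 1850 μL → factor 1850/45 = 41.111
Overall dilution factor = 14.571 × 41.111 = 599.05
Final = 2.50 mM / 599.05 = 0.004173 mM = 4.17 μM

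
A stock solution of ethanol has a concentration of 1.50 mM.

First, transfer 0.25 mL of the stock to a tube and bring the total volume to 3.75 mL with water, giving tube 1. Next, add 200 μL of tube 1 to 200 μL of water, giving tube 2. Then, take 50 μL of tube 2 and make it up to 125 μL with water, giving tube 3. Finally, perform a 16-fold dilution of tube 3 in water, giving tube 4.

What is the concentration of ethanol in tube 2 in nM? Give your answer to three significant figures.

5.00 × 10^4 nM

Step 1: 0.25 mL brought to 3.75 mL → factor 3.75/0.25 = 15
Step 2: 200 μL + 200 μL = 400 μL total → factor 400/200 = 2
Dilution factor through tube 2 = 15 × 2 = 30
[tube 2] = 1.50 mM / 30 = 0.05000 mM = 5.00 × 10^4 nM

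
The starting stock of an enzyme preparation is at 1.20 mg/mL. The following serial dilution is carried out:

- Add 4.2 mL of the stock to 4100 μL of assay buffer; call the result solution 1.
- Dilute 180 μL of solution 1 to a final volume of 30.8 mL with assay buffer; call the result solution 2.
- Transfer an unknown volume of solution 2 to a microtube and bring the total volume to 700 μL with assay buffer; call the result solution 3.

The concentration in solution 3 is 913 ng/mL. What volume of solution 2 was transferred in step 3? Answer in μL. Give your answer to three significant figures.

Step 1: 4.2 mL + 4100 μL = 8.3 mL total → factor 8.3/4.2 = 1.9762
Step 2: 180 μL brought to 30.8 mL → factor 30800/180 = 171.11
Step 3: v brought to 700 μL → factor = 700 μL/v
Product of known-step factors = 338.15
Overall factor = 1.20 mg/mL / (913 ng/mL) = 1314.3
Step-3 factor = 1314.3 / 338.15 = 3.8869
v = 700 μL / 3.8869 = 180 μL

180 μL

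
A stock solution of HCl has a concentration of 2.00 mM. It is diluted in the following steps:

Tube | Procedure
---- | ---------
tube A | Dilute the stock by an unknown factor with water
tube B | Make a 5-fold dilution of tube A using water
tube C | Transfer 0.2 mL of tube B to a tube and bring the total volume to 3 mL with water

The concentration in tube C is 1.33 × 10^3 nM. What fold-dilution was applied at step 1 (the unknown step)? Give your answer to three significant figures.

Step 1: unknown factor x
Step 2: 5-fold → factor 5
Step 3: 0.2 mL brought to 3 mL → factor 3/0.2 = 15
Product of known-step factors = 75
Overall factor = 2.00 mM / (1.33 × 10^3 nM) = 1503.8
x = 1503.8 / 75 = 20.1

20.1-fold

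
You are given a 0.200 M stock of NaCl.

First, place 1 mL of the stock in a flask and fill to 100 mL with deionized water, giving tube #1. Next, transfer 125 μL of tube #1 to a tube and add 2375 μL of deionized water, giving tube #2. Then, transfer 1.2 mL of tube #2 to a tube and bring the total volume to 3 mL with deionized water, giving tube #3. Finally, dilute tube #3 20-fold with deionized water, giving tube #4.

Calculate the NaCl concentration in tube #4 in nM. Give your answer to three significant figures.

Step 1: 1 mL brought to 100 mL → factor 100/1 = 100
Step 2: 125 μL + 2375 μL = 2500 μL total → factor 2500/125 = 20
Step 3: 1.2 mL brought to 3 mL → factor 3/1.2 = 2.5
Step 4: 20-fold → factor 20
Dilution factor through tube #4 = 100 × 20 × 2.5 × 20 = 1 × 10^5
[tube #4] = 0.200 M / 1 × 10^5 = 2.000 × 10^-6 M = 2.00 × 10^3 nM

2.00 × 10^3 nM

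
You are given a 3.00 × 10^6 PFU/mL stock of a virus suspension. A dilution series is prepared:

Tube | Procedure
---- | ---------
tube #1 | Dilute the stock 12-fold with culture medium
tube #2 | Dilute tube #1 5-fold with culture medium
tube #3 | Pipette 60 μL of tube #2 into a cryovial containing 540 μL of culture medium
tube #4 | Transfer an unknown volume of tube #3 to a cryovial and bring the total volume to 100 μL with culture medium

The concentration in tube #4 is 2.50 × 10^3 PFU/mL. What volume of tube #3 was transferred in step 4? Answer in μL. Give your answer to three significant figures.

Step 1: 12-fold → factor 12
Step 2: 5-fold → factor 5
Step 3: 60 μL + 540 μL = 600 μL total → factor 600/60 = 10
Step 4: v brought to 100 μL → factor = 100 μL/v
Product of known-step factors = 600
Overall factor = 3.00 × 10^6 PFU/mL / (2.50 × 10^3 PFU/mL) = 1200
Step-4 factor = 1200 / 600 = 2
v = 100 μL / 2 = 50.0 μL

50.0 μL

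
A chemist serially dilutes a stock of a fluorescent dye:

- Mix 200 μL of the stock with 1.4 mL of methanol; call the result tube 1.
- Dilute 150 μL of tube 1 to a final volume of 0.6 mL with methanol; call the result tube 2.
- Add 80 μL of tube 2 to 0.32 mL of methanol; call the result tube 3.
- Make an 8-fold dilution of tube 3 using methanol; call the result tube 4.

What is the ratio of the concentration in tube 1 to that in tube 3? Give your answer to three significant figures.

20.0

Step 1: 200 μL + 1.4 mL = 1600 μL total → factor 1600/200 = 8
Step 2: 150 μL brought to 0.6 mL → factor 600/150 = 4
Step 3: 80 μL + 0.32 mL = 400 μL total → factor 400/80 = 5
Dilution factor to tube 1 = 8; to tube 3 = 160
[tube 1]/[tube 3] = (factor to tube 3)/(factor to tube 1) = 160/8 = 20.0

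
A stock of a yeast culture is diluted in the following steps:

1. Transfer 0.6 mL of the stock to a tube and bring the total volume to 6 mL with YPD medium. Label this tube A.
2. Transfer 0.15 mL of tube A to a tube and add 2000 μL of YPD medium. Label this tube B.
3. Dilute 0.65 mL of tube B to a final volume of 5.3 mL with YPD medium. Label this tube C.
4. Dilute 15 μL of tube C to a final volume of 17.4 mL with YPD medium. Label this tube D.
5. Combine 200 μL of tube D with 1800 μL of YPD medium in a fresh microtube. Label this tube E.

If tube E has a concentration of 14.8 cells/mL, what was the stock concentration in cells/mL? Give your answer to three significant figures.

Step 1: 0.6 mL brought to 6 mL → factor 6/0.6 = 10
Step 2: 0.15 mL + 2000 μL = 2.15 mL total → factor 2.15/0.15 = 14.333
Step 3: 0.65 mL brought to 5.3 mL → factor 5.3/0.65 = 8.1538
Step 4: 15 μL brought to 17.4 mL → factor 17400/15 = 1160
Step 5: 200 μL + 1800 μL = 2000 μL total → factor 2000/200 = 10
Overall dilution factor = 10 × 14.333 × 8.1538 × 1160 × 10 = 1.3557 × 10^7
Stock = 14.8 cells/mL × 1.3557 × 10^7 = 2.01 × 10^8 cells/mL

2.01 × 10^8 cells/mL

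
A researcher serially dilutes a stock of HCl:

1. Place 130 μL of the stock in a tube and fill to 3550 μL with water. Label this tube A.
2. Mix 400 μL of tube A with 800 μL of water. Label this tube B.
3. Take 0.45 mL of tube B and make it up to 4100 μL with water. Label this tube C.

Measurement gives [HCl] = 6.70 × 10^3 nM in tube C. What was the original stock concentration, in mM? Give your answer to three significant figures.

5.00 mM

Step 1: 130 μL brought to 3550 μL → factor 3550/130 = 27.308
Step 2: 400 μL + 800 μL = 1200 μL total → factor 1200/400 = 3
Step 3: 0.45 mL brought to 4100 μL → factor 4.1/0.45 = 9.1111
Overall dilution factor = 27.308 × 3 × 9.1111 = 746.41
Stock = 6.70 × 10^3 nM × 746.41 = 5.001 × 10^6 nM = 5.00 mM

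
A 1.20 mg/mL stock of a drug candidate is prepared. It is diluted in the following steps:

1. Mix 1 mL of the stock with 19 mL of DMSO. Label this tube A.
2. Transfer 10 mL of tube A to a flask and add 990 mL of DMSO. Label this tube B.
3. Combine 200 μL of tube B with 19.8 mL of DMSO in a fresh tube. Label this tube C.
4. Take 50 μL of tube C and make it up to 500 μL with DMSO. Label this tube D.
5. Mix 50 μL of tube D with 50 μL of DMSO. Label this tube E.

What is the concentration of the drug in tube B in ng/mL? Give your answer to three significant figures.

Step 1: 1 mL + 19 mL = 20 mL total → factor 20/1 = 20
Step 2: 10 mL + 990 mL = 1000 mL total → factor 1000/10 = 100
Dilution factor through tube B = 20 × 100 = 2000
[tube B] = 1.20 mg/mL / 2000 = 0.0006000 mg/mL = 600 ng/mL

600 ng/mL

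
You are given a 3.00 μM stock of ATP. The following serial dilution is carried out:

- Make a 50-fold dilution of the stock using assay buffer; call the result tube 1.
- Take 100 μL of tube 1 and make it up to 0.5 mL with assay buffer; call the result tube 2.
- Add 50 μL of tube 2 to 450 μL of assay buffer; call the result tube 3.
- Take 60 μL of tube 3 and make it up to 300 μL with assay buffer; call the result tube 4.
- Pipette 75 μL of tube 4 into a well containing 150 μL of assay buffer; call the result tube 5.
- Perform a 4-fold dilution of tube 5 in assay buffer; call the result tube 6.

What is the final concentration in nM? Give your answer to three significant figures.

0.0200 nM

Step 1: 50-fold → factor 50
Step 2: 100 μL brought to 0.5 mL → factor 500/100 = 5
Step 3: 50 μL + 450 μL = 500 μL total → factor 500/50 = 10
Step 4: 60 μL brought to 300 μL → factor 300/60 = 5
Step 5: 75 μL + 150 μL = 225 μL total → factor 225/75 = 3
Step 6: 4-fold → factor 4
Overall dilution factor = 50 × 5 × 10 × 5 × 3 × 4 = 1.5 × 10^5
Final = 3.00 μM / 1.5 × 10^5 = 2.000 × 10^-5 μM = 0.0200 nM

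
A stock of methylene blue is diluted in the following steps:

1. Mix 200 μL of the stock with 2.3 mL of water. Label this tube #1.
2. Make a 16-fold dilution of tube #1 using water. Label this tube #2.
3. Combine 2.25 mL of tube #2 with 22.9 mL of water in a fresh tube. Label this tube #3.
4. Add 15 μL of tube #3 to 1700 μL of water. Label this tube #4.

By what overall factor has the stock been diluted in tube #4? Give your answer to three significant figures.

Step 1: 200 μL + 2.3 mL = 2500 μL total → factor 2500/200 = 12.5
Step 2: 16-fold → factor 16
Step 3: 2.25 mL + 22.9 mL = 25.15 mL total → factor 25.15/2.25 = 11.178
Step 4: 15 μL + 1700 μL = 1715 μL total → factor 1715/15 = 114.33
Overall dilution factor = 12.5 × 16 × 11.178 × 114.33 = 2.556 × 10^5

2.56 × 10^5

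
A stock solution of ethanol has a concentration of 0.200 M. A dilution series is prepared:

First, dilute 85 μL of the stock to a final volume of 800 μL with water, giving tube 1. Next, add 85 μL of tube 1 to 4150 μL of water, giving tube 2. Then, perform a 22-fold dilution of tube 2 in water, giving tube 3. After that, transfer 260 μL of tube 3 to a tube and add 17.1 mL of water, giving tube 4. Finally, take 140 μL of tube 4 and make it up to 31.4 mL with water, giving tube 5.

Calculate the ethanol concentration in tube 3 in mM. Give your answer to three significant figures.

Step 1: 85 μL brought to 800 μL → factor 800/85 = 9.4118
Step 2: 85 μL + 4150 μL = 4235 μL total → factor 4235/85 = 49.824
Step 3: 22-fold → factor 22
Dilution factor through tube 3 = 9.4118 × 49.824 × 22 = 10316
[tube 3] = 0.200 M / 10316 = 1.939 × 10^-5 M = 0.0194 mM

0.0194 mM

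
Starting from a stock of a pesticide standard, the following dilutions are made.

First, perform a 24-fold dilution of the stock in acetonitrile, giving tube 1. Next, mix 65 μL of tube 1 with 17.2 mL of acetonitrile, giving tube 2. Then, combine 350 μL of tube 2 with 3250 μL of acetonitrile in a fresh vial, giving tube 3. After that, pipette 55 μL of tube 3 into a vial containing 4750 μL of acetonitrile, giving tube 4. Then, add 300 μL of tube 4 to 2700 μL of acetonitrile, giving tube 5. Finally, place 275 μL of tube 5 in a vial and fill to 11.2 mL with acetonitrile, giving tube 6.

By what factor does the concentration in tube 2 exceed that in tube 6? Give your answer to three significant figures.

3.66 × 10^5

Step 1: 24-fold → factor 24
Step 2: 65 μL + 17.2 mL = 17265 μL total → factor 17265/65 = 265.62
Step 3: 350 μL + 3250 μL = 3600 μL total → factor 3600/350 = 10.286
Step 4: 55 μL + 4750 μL = 4805 μL total → factor 4805/55 = 87.364
Step 5: 300 μL + 2700 μL = 3000 μL total → factor 3000/300 = 10
Step 6: 275 μL brought to 11.2 mL → factor 11200/275 = 40.727
Dilution factor to tube 2 = 6374.8; to tube 6 = 2.333 × 10^9
[tube 2]/[tube 6] = (factor to tube 6)/(factor to tube 2) = 2.333 × 10^9/6374.8 = 3.66 × 10^5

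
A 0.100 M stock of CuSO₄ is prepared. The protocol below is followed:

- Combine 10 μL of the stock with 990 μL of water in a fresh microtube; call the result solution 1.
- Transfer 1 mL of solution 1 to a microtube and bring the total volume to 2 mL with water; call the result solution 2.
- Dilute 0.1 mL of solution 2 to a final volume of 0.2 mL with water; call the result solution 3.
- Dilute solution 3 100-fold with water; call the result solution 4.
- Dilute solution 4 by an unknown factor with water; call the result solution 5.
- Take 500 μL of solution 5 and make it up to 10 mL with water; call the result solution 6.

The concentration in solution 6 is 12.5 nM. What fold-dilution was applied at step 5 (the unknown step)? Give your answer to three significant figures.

10.0-fold

Step 1: 10 μL + 990 μL = 1000 μL total → factor 1000/10 = 100
Step 2: 1 mL brought to 2 mL → factor 2/1 = 2
Step 3: 0.1 mL brought to 0.2 mL → factor 0.2/0.1 = 2
Step 4: 100-fold → factor 100
Step 5: unknown factor x
Step 6: 500 μL brought to 10 mL → factor 10000/500 = 20
Product of known-step factors = 8 × 10^5
Overall factor = 0.100 M / (12.5 nM) = 8 × 10^6
x = 8 × 10^6 / 8 × 10^5 = 10.0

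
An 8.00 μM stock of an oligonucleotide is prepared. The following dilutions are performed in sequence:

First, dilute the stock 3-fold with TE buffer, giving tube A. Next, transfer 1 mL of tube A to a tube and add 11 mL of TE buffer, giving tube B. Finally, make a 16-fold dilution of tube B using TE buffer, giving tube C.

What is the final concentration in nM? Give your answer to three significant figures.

13.9 nM

Step 1: 3-fold → factor 3
Step 2: 1 mL + 11 mL = 12 mL total → factor 12/1 = 12
Step 3: 16-fold → factor 16
Overall dilution factor = 3 × 12 × 16 = 576
Final = 8.00 μM / 576 = 0.01389 μM = 13.9 nM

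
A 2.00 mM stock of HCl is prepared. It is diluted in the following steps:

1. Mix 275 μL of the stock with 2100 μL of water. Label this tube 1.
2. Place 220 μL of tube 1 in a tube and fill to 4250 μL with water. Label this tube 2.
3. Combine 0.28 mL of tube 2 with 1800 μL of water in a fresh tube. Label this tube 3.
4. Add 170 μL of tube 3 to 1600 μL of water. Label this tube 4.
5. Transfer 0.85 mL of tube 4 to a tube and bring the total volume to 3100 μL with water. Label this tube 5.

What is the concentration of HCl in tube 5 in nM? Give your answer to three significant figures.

42.5 nM

Step 1: 275 μL + 2100 μL = 2375 μL total → factor 2375/275 = 8.6364
Step 2: 220 μL brought to 4250 μL → factor 4250/220 = 19.318
Step 3: 0.28 mL + 1800 μL = 2.08 mL total → factor 2.08/0.28 = 7.4286
Step 4: 170 μL + 1600 μL = 1770 μL total → factor 1770/170 = 10.412
Step 5: 0.85 mL brought to 3100 μL → factor 3.1/0.85 = 3.6471
Overall dilution factor = 8.6364 × 19.318 × 7.4286 × 10.412 × 3.6471 = 47062
Final = 2.00 mM / 47062 = 4.250 × 10^-5 mM = 42.5 nM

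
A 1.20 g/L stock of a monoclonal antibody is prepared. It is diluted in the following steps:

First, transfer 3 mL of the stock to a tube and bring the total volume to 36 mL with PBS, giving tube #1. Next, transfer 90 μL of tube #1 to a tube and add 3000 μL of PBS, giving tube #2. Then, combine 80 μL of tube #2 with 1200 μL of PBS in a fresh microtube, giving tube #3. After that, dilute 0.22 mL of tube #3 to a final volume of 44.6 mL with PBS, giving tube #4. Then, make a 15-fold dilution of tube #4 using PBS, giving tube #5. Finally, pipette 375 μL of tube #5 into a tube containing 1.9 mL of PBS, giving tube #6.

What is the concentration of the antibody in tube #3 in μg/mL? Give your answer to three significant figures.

0.182 μg/mL

Step 1: 3 mL brought to 36 mL → factor 36/3 = 12
Step 2: 90 μL + 3000 μL = 3090 μL total → factor 3090/90 = 34.333
Step 3: 80 μL + 1200 μL = 1280 μL total → factor 1280/80 = 16
Dilution factor through tube #3 = 12 × 34.333 × 16 = 6592
[tube #3] = 1.20 g/L / 6592 = 0.0001820 g/L = 0.182 μg/mL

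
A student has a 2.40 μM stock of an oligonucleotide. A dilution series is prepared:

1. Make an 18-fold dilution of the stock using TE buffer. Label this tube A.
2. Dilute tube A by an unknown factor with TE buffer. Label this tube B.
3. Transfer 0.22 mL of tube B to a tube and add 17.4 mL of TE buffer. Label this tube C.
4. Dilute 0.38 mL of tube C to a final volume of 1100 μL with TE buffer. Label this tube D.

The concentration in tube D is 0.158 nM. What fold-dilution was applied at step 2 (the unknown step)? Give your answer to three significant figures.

3.64-fold

Step 1: 18-fold → factor 18
Step 2: unknown factor x
Step 3: 0.22 mL + 17.4 mL = 17.62 mL total → factor 17.62/0.22 = 80.091
Step 4: 0.38 mL brought to 1100 μL → factor 1.1/0.38 = 2.8947
Product of known-step factors = 4173.2
Overall factor = 2.40 μM / (0.158 nM) = 15190
x = 15190 / 4173.2 = 3.64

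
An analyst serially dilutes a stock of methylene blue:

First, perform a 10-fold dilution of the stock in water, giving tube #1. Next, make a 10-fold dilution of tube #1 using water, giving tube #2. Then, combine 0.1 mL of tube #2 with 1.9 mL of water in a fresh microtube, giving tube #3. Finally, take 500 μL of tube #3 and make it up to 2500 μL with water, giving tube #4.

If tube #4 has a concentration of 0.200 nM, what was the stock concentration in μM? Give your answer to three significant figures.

2.00 μM

Step 1: 10-fold → factor 10
Step 2: 10-fold → factor 10
Step 3: 0.1 mL + 1.9 mL = 2 mL total → factor 2/0.1 = 20
Step 4: 500 μL brought to 2500 μL → factor 2500/500 = 5
Overall dilution factor = 10 × 10 × 20 × 5 = 10000
Stock = 0.200 nM × 10000 = 2000 nM = 2.00 μM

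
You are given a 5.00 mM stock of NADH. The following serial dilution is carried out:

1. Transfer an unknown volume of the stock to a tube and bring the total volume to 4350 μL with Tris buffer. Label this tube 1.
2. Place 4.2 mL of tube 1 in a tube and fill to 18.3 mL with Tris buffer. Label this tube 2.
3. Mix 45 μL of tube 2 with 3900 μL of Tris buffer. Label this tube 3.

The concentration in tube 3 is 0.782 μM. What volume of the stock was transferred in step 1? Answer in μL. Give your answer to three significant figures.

Step 1: v brought to 4350 μL → factor = 4350 μL/v
Step 2: 4.2 mL brought to 18.3 mL → factor 18.3/4.2 = 4.3571
Step 3: 45 μL + 3900 μL = 3945 μL total → factor 3945/45 = 87.667
Product of known-step factors = 381.98
Overall factor = 5.00 mM / (0.782 μM) = 6393.9
Step-1 factor = 6393.9 / 381.98 = 16.739
v = 4350 μL / 16.739 = 260 μL

260 μL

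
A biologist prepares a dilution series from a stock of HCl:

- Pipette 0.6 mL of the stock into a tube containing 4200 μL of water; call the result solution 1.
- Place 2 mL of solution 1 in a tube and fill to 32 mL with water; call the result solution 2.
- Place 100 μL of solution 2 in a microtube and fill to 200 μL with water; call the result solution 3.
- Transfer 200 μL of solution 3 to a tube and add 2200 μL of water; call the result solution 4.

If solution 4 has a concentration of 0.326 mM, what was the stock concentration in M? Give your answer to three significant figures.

1.00 M

Step 1: 0.6 mL + 4200 μL = 4.8 mL total → factor 4.8/0.6 = 8
Step 2: 2 mL brought to 32 mL → factor 32/2 = 16
Step 3: 100 μL brought to 200 μL → factor 200/100 = 2
Step 4: 200 μL + 2200 μL = 2400 μL total → factor 2400/200 = 12
Overall dilution factor = 8 × 16 × 2 × 12 = 3072
Stock = 0.326 mM × 3072 = 1001 mM = 1.00 M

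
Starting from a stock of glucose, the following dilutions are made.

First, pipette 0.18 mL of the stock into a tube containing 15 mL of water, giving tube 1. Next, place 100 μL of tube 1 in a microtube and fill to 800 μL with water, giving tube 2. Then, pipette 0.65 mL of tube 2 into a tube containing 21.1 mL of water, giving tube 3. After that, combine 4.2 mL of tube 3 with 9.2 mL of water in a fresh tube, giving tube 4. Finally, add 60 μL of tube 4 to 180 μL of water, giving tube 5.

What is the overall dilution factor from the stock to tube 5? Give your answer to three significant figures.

2.88 × 10^5

Step 1: 0.18 mL + 15 mL = 15.18 mL total → factor 15.18/0.18 = 84.333
Step 2: 100 μL brought to 800 μL → factor 800/100 = 8
Step 3: 0.65 mL + 21.1 mL = 21.75 mL total → factor 21.75/0.65 = 33.462
Step 4: 4.2 mL + 9.2 mL = 13.4 mL total → factor 13.4/4.2 = 3.1905
Step 5: 60 μL + 180 μL = 240 μL total → factor 240/60 = 4
Overall dilution factor = 84.333 × 8 × 33.462 × 3.1905 × 4 = 2.881 × 10^5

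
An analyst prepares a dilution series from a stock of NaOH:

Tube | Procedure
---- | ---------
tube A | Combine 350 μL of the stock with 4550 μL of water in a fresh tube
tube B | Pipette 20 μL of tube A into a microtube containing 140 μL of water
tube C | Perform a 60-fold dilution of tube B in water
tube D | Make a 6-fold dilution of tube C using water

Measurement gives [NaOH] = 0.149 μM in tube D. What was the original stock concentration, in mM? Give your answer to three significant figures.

6.01 mM

Step 1: 350 μL + 4550 μL = 4900 μL total → factor 4900/350 = 14
Step 2: 20 μL + 140 μL = 160 μL total → factor 160/20 = 8
Step 3: 60-fold → factor 60
Step 4: 6-fold → factor 6
Overall dilution factor = 14 × 8 × 60 × 6 = 40320
Stock = 0.149 μM × 40320 = 6008 μM = 6.01 mM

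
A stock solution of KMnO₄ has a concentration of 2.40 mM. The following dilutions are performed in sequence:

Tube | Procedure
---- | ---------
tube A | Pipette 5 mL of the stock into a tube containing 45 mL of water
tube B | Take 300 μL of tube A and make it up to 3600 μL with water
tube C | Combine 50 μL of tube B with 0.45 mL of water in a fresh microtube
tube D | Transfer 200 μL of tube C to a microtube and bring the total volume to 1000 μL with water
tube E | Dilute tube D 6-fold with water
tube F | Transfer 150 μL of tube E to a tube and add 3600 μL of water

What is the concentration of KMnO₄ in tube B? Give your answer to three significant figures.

0.0200 mM

Step 1: 5 mL + 45 mL = 50 mL total → factor 50/5 = 10
Step 2: 300 μL brought to 3600 μL → factor 3600/300 = 12
Dilution factor through tube B = 10 × 12 = 120
[tube B] = 2.40 mM / 120 = 0.0200 mM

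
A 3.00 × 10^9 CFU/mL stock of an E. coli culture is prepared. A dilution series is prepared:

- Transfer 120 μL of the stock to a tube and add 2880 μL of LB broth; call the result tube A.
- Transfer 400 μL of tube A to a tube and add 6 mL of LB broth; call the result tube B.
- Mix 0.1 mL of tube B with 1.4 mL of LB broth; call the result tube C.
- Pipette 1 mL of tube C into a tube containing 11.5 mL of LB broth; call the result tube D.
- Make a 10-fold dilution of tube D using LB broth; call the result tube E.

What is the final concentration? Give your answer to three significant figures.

Step 1: 120 μL + 2880 μL = 3000 μL total → factor 3000/120 = 25
Step 2: 400 μL + 6 mL = 6400 μL total → factor 6400/400 = 16
Step 3: 0.1 mL + 1.4 mL = 1.5 mL total → factor 1.5/0.1 = 15
Step 4: 1 mL + 11.5 mL = 12.5 mL total → factor 12.5/1 = 12.5
Step 5: 10-fold → factor 10
Overall dilution factor = 25 × 16 × 15 × 12.5 × 10 = 7.5 × 10^5
Final = 3.00 × 10^9 CFU/mL / 7.5 × 10^5 = 4.00 × 10^3 CFU/mL

4.00 × 10^3 CFU/mL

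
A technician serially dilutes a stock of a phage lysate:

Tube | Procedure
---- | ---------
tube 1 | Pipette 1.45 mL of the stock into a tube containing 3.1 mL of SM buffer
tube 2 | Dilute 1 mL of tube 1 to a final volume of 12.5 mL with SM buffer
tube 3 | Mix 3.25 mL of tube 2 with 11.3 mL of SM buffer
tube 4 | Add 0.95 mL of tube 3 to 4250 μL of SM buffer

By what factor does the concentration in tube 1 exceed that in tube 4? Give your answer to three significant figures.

Step 1: 1.45 mL + 3.1 mL = 4.55 mL total → factor 4.55/1.45 = 3.1379
Step 2: 1 mL brought to 12.5 mL → factor 12.5/1 = 12.5
Step 3: 3.25 mL + 11.3 mL = 14.55 mL total → factor 14.55/3.25 = 4.4769
Step 4: 0.95 mL + 4250 μL = 5.2 mL total → factor 5.2/0.95 = 5.4737
Dilution factor to tube 1 = 3.1379; to tube 4 = 961.2
[tube 1]/[tube 4] = (factor to tube 4)/(factor to tube 1) = 961.2/3.1379 = 306

306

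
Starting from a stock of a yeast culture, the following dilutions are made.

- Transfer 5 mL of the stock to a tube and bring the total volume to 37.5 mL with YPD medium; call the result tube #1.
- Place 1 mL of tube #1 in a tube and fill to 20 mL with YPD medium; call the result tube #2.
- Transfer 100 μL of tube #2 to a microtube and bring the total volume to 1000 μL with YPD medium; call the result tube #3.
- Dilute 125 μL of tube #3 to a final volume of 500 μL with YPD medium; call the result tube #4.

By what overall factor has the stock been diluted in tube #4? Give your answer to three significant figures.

Step 1: 5 mL brought to 37.5 mL → factor 37.5/5 = 7.5
Step 2: 1 mL brought to 20 mL → factor 20/1 = 20
Step 3: 100 μL brought to 1000 μL → factor 1000/100 = 10
Step 4: 125 μL brought to 500 μL → factor 500/125 = 4
Overall dilution factor = 7.5 × 20 × 10 × 4 = 6000

6.00 × 10^3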